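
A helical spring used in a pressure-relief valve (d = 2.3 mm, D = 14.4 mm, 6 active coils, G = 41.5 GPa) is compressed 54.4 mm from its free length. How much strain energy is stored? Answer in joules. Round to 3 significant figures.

k = Gd⁴/(8D³N_a) = (41.5×10³)(2.3⁴)/(8·14.4³·6) = 8.1027 N/mm
U = ½kδ² = 0.5 × 8.1027 × 54.4² = 11989 N·mm = 11.989 J

12.0 J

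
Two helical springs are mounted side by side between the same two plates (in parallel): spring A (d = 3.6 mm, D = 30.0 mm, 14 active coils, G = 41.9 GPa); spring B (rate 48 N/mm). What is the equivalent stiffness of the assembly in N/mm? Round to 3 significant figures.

k_A = Gd⁴/(8D³N_a) = (41.9×10³)(3.6⁴)/(8·30.0³·14) = 2.3272 N/mm
Parallel: k_eq = 2.3272 + 48 = 50.327 N/mm

50.3 N/mm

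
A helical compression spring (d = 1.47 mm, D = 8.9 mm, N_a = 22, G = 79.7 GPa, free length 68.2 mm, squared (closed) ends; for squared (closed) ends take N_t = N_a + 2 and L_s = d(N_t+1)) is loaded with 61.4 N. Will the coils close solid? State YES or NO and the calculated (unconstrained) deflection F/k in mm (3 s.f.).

k = Gd⁴/(8D³N_a) = (79.7×10³)(1.47⁴)/(8·8.9³·22) = 2.9995 N/mm
N_t = 24; L_s = 1.47·25 = 36.75 mm; δ_solid = L₀ − L_s = 68.2 − 36.75 = 31.45 mm
δ = F/k = 61.4/2.9995 = 20.47 mm
δ < δ_solid → spring does not go solid

NO, δ = 20.5 mm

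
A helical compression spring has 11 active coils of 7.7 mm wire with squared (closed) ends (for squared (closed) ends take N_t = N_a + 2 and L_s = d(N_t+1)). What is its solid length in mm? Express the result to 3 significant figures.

squared (closed) ends: N_t = N_a + 2 = 11 + 2 = 13
L_s = d·(N_t+1) = 7.7 × 14 = 107.8 mm

108 mm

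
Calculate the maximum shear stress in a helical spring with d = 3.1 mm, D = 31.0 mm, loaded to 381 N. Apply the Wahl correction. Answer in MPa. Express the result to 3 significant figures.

1160 MPa

Spring index C = D/d = 31.0/3.1 = 10.0000
K_W = (4C−1)/(4C−4) + 0.615/C = 39.000/36.000 + 0.0615 = 1.1448
τ₀ = 8FD/(πd³) = 8·381·31.0/(π·3.1³) = 94488/93.591 = 1009.6 MPa
τ_max = K·τ₀ = 1.1448 × 1009.6 = 1155.8 MPa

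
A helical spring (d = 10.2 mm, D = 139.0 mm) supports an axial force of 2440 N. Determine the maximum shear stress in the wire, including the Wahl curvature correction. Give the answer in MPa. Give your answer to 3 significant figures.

899 MPa

Spring index C = D/d = 139.0/10.2 = 13.6275
K_W = (4C−1)/(4C−4) + 0.615/C = 53.510/50.510 + 0.0451 = 1.1045
τ₀ = 8FD/(πd³) = 8·2440·139.0/(π·10.2³) = 2.71328e+06/3333.9 = 813.85 MPa
τ_max = K·τ₀ = 1.1045 × 813.85 = 898.92 MPa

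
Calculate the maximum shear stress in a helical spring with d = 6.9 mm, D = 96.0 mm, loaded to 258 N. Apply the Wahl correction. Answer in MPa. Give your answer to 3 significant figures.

212 MPa

Spring index C = D/d = 96.0/6.9 = 13.9130
K_W = (4C−1)/(4C−4) + 0.615/C = 54.652/51.652 + 0.0442 = 1.1023
τ₀ = 8FD/(πd³) = 8·258·96.0/(π·6.9³) = 198144/1032 = 191.99 MPa
τ_max = K·τ₀ = 1.1023 × 191.99 = 211.63 MPa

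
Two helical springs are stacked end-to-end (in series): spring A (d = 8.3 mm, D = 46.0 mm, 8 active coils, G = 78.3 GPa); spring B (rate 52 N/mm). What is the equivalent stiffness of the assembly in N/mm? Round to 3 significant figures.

k_A = Gd⁴/(8D³N_a) = (78.3×10³)(8.3⁴)/(8·46.0³·8) = 59.651 N/mm
Series: 1/k_eq = 1/59.651 + 1/52 = 0.035995; k_eq = 27.782 N/mm

27.8 N/mm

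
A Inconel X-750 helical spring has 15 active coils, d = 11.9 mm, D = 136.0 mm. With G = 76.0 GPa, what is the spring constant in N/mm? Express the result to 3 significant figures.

5.05 N/mm

k = Gd⁴/(8D³N_a) = (76.0×10³ × 11.9⁴) / (8 × 136.0³ × 15)
  = 1.52406e+09 / 3.01855e+08 = 5.049 N/mm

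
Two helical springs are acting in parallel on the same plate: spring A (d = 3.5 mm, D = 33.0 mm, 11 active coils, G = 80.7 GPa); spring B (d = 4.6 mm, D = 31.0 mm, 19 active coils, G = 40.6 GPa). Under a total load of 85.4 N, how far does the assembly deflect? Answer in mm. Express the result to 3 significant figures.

k_A = Gd⁴/(8D³N_a) = (80.7×10³)(3.5⁴)/(8·33.0³·11) = 3.8293 N/mm
k_B = Gd⁴/(8D³N_a) = (40.6×10³)(4.6⁴)/(8·31.0³·19) = 4.0145 N/mm
Parallel: k_eq = 3.8293 + 4.0145 = 7.8438 N/mm
δ = F/k_eq = 85.4/7.8438 = 10.888 mm

10.9 mm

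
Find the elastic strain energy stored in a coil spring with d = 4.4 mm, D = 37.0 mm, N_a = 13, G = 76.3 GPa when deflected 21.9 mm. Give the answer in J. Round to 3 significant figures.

k = Gd⁴/(8D³N_a) = (76.3×10³)(4.4⁴)/(8·37.0³·13) = 5.4287 N/mm
U = ½kδ² = 0.5 × 5.4287 × 21.9² = 1301.8 N·mm = 1.3018 J

1.30 J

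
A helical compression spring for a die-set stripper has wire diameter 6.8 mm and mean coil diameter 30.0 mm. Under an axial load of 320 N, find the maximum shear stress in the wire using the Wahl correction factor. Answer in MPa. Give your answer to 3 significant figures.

106 MPa

Spring index C = D/d = 30.0/6.8 = 4.4118
K_W = (4C−1)/(4C−4) + 0.615/C = 16.647/13.647 + 0.1394 = 1.3592
τ₀ = 8FD/(πd³) = 8·320·30.0/(π·6.8³) = 76800/987.82 = 77.747 MPa
τ_max = K·τ₀ = 1.3592 × 77.747 = 105.68 MPa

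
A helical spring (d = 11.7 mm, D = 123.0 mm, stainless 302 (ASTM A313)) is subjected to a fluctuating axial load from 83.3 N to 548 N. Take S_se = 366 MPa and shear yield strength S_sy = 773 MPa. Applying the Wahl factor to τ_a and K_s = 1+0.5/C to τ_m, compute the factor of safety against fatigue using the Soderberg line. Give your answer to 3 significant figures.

4.45

C = D/d = 123.0/11.7 = 10.5128; K_W = (4C−1)/(4C−4)+0.615/C = 1.1373; K_s = 1+0.5/C = 1.0476
F_a = (F_max−F_min)/2 = 232.35 N; F_m = (F_max+F_min)/2 = 315.65 N
τ_a = K_W·8F_aD/(πd³) = 1.1373 × 45.439 = 51.68 MPa
τ_m = K_s·8F_mD/(πd³) = 1.0476 × 61.73 = 64.666 MPa
Soderberg: 1/n_f = τ_a/S_se + τ_m/S_sy = 51.68/366 + 64.666/773 = 0.14120 + 0.08366 = 0.22486
n_f = 1/0.22486 = 4.447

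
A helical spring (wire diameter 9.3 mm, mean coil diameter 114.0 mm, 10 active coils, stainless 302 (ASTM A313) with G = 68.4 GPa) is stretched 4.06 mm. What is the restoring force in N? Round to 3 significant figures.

k = Gd⁴/(8D³N_a) = (68.4×10³)(9.3⁴)/(8·114.0³·10) = 4.317 N/mm
F = k·δ = 4.317 × 4.06 = 17.527 N

17.5 N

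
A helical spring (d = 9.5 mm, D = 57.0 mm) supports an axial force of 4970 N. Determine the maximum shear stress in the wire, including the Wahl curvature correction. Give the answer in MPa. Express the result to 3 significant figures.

Spring index C = D/d = 57.0/9.5 = 6.0000
K_W = (4C−1)/(4C−4) + 0.615/C = 23.000/20.000 + 0.1025 = 1.2525
τ₀ = 8FD/(πd³) = 8·4970·57.0/(π·9.5³) = 2.26632e+06/2693.5 = 841.4 MPa
τ_max = K·τ₀ = 1.2525 × 841.4 = 1053.8 MPa

1050 MPa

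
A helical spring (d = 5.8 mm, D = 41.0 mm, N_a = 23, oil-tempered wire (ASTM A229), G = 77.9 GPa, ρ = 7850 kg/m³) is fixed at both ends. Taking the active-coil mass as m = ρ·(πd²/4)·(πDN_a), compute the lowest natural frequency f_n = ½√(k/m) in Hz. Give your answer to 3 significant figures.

k = Gd⁴/(8D³N_a) = (77.9×10³)(5.8⁴)/(8·41.0³·23) = 6.9515 N/mm = 6951.5 N/m
Wire length L = πDN_a = π·41.0·23 = 2962.5 mm
m = ρ·(πd²/4)·L = 7850 × 26.421×10⁻⁶ m² × 2.9625 m = 0.61444 kg
f_n = ½√(k/m) = 0.5·√(6951.5/0.61444) = 0.5·√(11314) = 53.183 Hz

53.2 Hz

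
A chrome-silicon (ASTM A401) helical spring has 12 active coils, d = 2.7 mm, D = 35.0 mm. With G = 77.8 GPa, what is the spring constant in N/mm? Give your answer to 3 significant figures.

1.00 N/mm

k = Gd⁴/(8D³N_a) = (77.8×10³ × 2.7⁴) / (8 × 35.0³ × 12)
  = 4.13461e+06 / 4.116e+06 = 1.0045 N/mm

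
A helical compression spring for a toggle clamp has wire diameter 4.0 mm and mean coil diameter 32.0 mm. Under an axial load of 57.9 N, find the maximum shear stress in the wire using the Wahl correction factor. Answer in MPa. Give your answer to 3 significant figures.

Spring index C = D/d = 32.0/4.0 = 8.0000
K_W = (4C−1)/(4C−4) + 0.615/C = 31.000/28.000 + 0.0769 = 1.1840
τ₀ = 8FD/(πd³) = 8·57.9·32.0/(π·4.0³) = 14822.4/201.06 = 73.721 MPa
τ_max = K·τ₀ = 1.1840 × 73.721 = 87.286 MPa

87.3 MPa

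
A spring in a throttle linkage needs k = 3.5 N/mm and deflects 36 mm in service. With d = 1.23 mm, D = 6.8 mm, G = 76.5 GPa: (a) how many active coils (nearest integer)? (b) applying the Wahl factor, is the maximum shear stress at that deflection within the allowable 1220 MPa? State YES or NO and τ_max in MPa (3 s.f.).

(a) 20 coils; (b) NO, τ_max = 1490 MPa

N_a = Gd⁴/(8D³k) = (76.5×10³)(1.23⁴)/(8·6.8³·3.5) = 19.89 → N_a = 20
Actual rate k = Gd⁴/(8D³·20) = 3.4804 N/mm
Working load F = kδ = 3.4804·36 = 125.3 N
C = 6.8/1.23 = 5.5285; K_W = (4C−1)/(4C−4)+0.615/C = 1.2769
τ_max = K_W·8FD/(πd³) = 1.2769·1165.9 = 1488.7 MPa
τ_max > 1220 MPa → exceeds allowable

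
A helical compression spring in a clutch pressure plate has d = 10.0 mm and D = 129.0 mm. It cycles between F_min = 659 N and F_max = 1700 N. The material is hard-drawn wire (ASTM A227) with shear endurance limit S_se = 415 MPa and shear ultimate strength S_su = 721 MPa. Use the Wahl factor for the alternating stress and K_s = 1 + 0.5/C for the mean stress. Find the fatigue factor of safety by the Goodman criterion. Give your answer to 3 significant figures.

C = D/d = 129.0/10.0 = 12.9000; K_W = (4C−1)/(4C−4)+0.615/C = 1.1107; K_s = 1+0.5/C = 1.0388
F_a = (F_max−F_min)/2 = 520.5 N; F_m = (F_max+F_min)/2 = 1179.5 N
τ_a = K_W·8F_aD/(πd³) = 1.1107 × 170.98 = 189.91 MPa
τ_m = K_s·8F_mD/(πd³) = 1.0388 × 387.46 = 402.48 MPa
Goodman: 1/n_f = τ_a/S_se + τ_m/S_su = 189.91/415 + 402.48/721 = 0.45761 + 0.55822 = 1.0158
n_f = 1/1.0158 = 0.9844

0.984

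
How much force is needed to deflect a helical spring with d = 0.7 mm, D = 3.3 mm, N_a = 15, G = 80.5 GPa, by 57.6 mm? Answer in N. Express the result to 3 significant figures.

258 N

k = Gd⁴/(8D³N_a) = (80.5×10³)(0.7⁴)/(8·3.3³·15) = 4.4819 N/mm
F = k·δ = 4.4819 × 57.6 = 258.16 N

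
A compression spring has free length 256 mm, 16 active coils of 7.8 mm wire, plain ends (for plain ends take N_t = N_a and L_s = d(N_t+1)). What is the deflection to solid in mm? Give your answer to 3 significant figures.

N_t = 16; L_s = 7.8·17 = 132.6 mm
δ_solid = L₀ − L_s = 256 − 132.6 = 123.4 mm

123 mm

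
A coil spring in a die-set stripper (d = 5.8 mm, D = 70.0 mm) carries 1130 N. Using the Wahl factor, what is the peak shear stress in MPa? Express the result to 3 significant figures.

Spring index C = D/d = 70.0/5.8 = 12.0690
K_W = (4C−1)/(4C−4) + 0.615/C = 47.276/44.276 + 0.0510 = 1.1187
τ₀ = 8FD/(πd³) = 8·1130·70.0/(π·5.8³) = 632800/612.96 = 1032.4 MPa
τ_max = K·τ₀ = 1.1187 × 1032.4 = 1154.9 MPa

1150 MPa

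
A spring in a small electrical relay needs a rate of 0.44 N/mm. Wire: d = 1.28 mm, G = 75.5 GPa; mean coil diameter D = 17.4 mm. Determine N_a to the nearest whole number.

11

N_a = Gd⁴/(8D³k) = (75.5×10³ × 1.28⁴)/(8 × 17.4³ × 0.44)
    = 202669 / 18543.4 = 10.93 → 11 coils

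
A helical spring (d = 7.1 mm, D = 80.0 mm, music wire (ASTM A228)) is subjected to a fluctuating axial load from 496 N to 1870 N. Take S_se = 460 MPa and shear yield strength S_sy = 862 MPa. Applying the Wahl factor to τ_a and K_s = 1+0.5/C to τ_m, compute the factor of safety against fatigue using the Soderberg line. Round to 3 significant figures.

0.564

C = D/d = 80.0/7.1 = 11.2676; K_W = (4C−1)/(4C−4)+0.615/C = 1.1276; K_s = 1+0.5/C = 1.0444
F_a = (F_max−F_min)/2 = 687 N; F_m = (F_max+F_min)/2 = 1183 N
τ_a = K_W·8F_aD/(πd³) = 1.1276 × 391.03 = 440.94 MPa
τ_m = K_s·8F_mD/(πd³) = 1.0444 × 673.35 = 703.23 MPa
Soderberg: 1/n_f = τ_a/S_se + τ_m/S_sy = 440.94/460 + 703.23/862 = 0.95856 + 0.81581 = 1.7744
n_f = 1/1.7744 = 0.5636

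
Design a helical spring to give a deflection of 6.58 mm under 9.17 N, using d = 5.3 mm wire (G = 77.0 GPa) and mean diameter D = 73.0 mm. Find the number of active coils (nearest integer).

Required rate k = F/δ = 9.17/6.58 = 1.3936 N/mm
N_a = Gd⁴/(8D³k) = (77.0×10³ × 5.3⁴)/(8 × 73.0³ × 1.3936)
    = 6.07567e+07 / 4.33713e+06 = 14.01 → 14 coils

14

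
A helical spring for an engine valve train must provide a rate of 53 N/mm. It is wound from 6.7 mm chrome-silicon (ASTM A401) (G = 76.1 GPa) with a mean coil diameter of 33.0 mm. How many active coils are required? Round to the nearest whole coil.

10

N_a = Gd⁴/(8D³k) = (76.1×10³ × 6.7⁴)/(8 × 33.0³ × 53)
    = 1.5335e+08 / 1.52373e+07 = 10.06 → 10 coils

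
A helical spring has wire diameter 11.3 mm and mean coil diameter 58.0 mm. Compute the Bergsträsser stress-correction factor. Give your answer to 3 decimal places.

C = D/d = 58.0/11.3 = 5.1327
K_B = (4C+2)/(4C−3) = 22.531/17.531 = 1.2852

1.285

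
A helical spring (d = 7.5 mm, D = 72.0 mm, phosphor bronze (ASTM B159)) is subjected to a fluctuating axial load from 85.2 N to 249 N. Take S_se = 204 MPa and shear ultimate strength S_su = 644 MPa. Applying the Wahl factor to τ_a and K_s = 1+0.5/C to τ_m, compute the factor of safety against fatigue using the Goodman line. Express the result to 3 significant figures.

C = D/d = 72.0/7.5 = 9.6000; K_W = (4C−1)/(4C−4)+0.615/C = 1.1513; K_s = 1+0.5/C = 1.0521
F_a = (F_max−F_min)/2 = 81.9 N; F_m = (F_max+F_min)/2 = 167.1 N
τ_a = K_W·8F_aD/(πd³) = 1.1513 × 35.594 = 40.978 MPa
τ_m = K_s·8F_mD/(πd³) = 1.0521 × 72.622 = 76.404 MPa
Goodman: 1/n_f = τ_a/S_se + τ_m/S_su = 40.978/204 + 76.404/644 = 0.20087 + 0.11864 = 0.31951
n_f = 1/0.31951 = 3.13

3.13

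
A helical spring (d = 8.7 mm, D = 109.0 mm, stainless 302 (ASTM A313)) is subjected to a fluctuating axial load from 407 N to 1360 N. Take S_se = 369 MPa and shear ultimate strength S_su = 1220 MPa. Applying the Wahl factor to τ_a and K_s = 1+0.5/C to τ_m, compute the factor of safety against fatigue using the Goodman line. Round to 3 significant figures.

1.08

C = D/d = 109.0/8.7 = 12.5287; K_W = (4C−1)/(4C−4)+0.615/C = 1.1141; K_s = 1+0.5/C = 1.0399
F_a = (F_max−F_min)/2 = 476.5 N; F_m = (F_max+F_min)/2 = 883.5 N
τ_a = K_W·8F_aD/(πd³) = 1.1141 × 200.85 = 223.78 MPa
τ_m = K_s·8F_mD/(πd³) = 1.0399 × 372.4 = 387.27 MPa
Goodman: 1/n_f = τ_a/S_se + τ_m/S_su = 223.78/369 + 387.27/1220 = 0.60644 + 0.31743 = 0.92387
n_f = 1/0.92387 = 1.082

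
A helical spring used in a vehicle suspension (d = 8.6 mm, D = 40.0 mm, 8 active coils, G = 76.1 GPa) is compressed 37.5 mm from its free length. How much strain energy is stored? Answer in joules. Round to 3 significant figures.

71.5 J

k = Gd⁴/(8D³N_a) = (76.1×10³)(8.6⁴)/(8·40.0³·8) = 101.63 N/mm
U = ½kδ² = 0.5 × 101.63 × 37.5² = 71458 N·mm = 71.458 J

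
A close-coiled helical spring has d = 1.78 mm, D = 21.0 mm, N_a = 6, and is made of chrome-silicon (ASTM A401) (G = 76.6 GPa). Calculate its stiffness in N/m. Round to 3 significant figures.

1730 N/m

k = Gd⁴/(8D³N_a) = (76.6×10³ × 1.78⁴) / (8 × 21.0³ × 6)
  = 768969 / 444528 = 1.7299 N/mm = 1729.9 N/m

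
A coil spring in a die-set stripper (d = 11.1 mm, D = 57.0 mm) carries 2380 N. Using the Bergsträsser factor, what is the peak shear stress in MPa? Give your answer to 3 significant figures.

325 MPa

Spring index C = D/d = 57.0/11.1 = 5.1351
K_B = (4C+2)/(4C−3) = 22.541/17.541 = 1.2851
τ₀ = 8FD/(πd³) = 8·2380·57.0/(π·11.1³) = 1.08528e+06/4296.5 = 252.59 MPa
τ_max = K·τ₀ = 1.2851 × 252.59 = 324.6 MPa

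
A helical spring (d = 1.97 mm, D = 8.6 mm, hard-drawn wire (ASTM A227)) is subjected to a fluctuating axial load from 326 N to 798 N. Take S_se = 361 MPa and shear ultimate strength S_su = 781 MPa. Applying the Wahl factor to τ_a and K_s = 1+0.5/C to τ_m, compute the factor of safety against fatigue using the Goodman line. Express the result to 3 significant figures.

C = D/d = 8.6/1.97 = 4.3655; K_W = (4C−1)/(4C−4)+0.615/C = 1.3637; K_s = 1+0.5/C = 1.1145
F_a = (F_max−F_min)/2 = 236 N; F_m = (F_max+F_min)/2 = 562 N
τ_a = K_W·8F_aD/(πd³) = 1.3637 × 676.01 = 921.89 MPa
τ_m = K_s·8F_mD/(πd³) = 1.1145 × 1609.8 = 1794.2 MPa
Goodman: 1/n_f = τ_a/S_se + τ_m/S_su = 921.89/361 + 1794.2/781 = 2.55372 + 2.29731 = 4.851
n_f = 1/4.851 = 0.2061

0.206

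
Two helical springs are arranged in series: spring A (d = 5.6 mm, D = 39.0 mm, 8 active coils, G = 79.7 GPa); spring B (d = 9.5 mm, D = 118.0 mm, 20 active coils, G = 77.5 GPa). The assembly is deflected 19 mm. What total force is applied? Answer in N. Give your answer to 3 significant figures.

40.9 N

k_A = Gd⁴/(8D³N_a) = (79.7×10³)(5.6⁴)/(8·39.0³·8) = 20.646 N/mm
k_B = Gd⁴/(8D³N_a) = (77.5×10³)(9.5⁴)/(8·118.0³·20) = 2.4012 N/mm
Series: 1/k_eq = 1/20.646 + 1/2.4012 = 0.46489; k_eq = 2.151 N/mm
F = k_eq·δ = 2.151·19 = 40.87 N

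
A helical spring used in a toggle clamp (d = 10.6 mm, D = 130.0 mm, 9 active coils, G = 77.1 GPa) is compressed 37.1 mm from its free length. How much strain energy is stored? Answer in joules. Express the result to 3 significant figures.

k = Gd⁴/(8D³N_a) = (77.1×10³)(10.6⁴)/(8·130.0³·9) = 6.1534 N/mm
U = ½kδ² = 0.5 × 6.1534 × 37.1² = 4234.8 N·mm = 4.2348 J

4.23 J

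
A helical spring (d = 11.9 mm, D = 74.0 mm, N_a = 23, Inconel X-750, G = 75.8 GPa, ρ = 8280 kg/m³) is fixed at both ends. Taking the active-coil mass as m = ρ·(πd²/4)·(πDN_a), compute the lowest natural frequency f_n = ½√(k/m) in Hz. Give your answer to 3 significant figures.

k = Gd⁴/(8D³N_a) = (75.8×10³)(11.9⁴)/(8·74.0³·23) = 20.387 N/mm = 20387 N/m
Wire length L = πDN_a = π·74.0·23 = 5347 mm
m = ρ·(πd²/4)·L = 8280 × 111.22×10⁻⁶ m² × 5.347 m = 4.9241 kg
f_n = ½√(k/m) = 0.5·√(20387/4.9241) = 0.5·√(4140.2) = 32.172 Hz

32.2 Hz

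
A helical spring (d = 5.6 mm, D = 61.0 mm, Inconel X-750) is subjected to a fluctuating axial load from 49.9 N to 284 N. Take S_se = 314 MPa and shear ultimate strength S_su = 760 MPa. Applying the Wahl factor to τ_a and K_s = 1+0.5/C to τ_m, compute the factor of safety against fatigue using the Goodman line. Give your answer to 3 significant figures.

1.73

C = D/d = 61.0/5.6 = 10.8929; K_W = (4C−1)/(4C−4)+0.615/C = 1.1323; K_s = 1+0.5/C = 1.0459
F_a = (F_max−F_min)/2 = 117.05 N; F_m = (F_max+F_min)/2 = 166.95 N
τ_a = K_W·8F_aD/(πd³) = 1.1323 × 103.53 = 117.23 MPa
τ_m = K_s·8F_mD/(πd³) = 1.0459 × 147.67 = 154.45 MPa
Goodman: 1/n_f = τ_a/S_se + τ_m/S_su = 117.23/314 + 154.45/760 = 0.37333 + 0.20322 = 0.57656
n_f = 1/0.57656 = 1.734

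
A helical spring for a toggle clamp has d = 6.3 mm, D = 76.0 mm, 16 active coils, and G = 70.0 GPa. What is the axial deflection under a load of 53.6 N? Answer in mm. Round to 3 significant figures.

27.3 mm

k = Gd⁴/(8D³N_a) = (70.0×10³)(6.3⁴)/(8·76.0³·16) = 1.9625 N/mm
δ = F/k = 53.6 / 1.9625 = 27.312 mm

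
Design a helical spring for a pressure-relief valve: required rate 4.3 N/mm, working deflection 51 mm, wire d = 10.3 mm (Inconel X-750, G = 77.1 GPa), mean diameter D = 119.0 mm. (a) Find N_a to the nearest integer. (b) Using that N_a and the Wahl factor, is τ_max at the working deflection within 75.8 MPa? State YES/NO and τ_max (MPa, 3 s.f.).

N_a = Gd⁴/(8D³k) = (77.1×10³)(10.3⁴)/(8·119.0³·4.3) = 14.97 → N_a = 15
Actual rate k = Gd⁴/(8D³·15) = 4.2912 N/mm
Working load F = kδ = 4.2912·51 = 218.85 N
C = 119.0/10.3 = 11.5534; K_W = (4C−1)/(4C−4)+0.615/C = 1.1243
τ_max = K_W·8FD/(πd³) = 1.1243·60.691 = 68.235 MPa
τ_max ≤ 75.8 MPa → acceptable

(a) 15 coils; (b) YES, τ_max = 68.2 MPa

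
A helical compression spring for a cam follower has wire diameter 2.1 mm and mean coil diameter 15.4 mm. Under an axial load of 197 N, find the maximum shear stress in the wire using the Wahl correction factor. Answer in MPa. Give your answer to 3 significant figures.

1000 MPa

Spring index C = D/d = 15.4/2.1 = 7.3333
K_W = (4C−1)/(4C−4) + 0.615/C = 28.333/25.333 + 0.0839 = 1.2023
τ₀ = 8FD/(πd³) = 8·197·15.4/(π·2.1³) = 24270.4/29.094 = 834.2 MPa
τ_max = K·τ₀ = 1.2023 × 834.2 = 1002.9 MPa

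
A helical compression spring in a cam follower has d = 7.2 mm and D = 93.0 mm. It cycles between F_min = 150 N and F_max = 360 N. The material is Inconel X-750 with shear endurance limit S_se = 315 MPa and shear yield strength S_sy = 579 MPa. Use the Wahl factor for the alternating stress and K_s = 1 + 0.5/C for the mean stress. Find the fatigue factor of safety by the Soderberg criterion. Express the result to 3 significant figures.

1.90

C = D/d = 93.0/7.2 = 12.9167; K_W = (4C−1)/(4C−4)+0.615/C = 1.1105; K_s = 1+0.5/C = 1.0387
F_a = (F_max−F_min)/2 = 105 N; F_m = (F_max+F_min)/2 = 255 N
τ_a = K_W·8F_aD/(πd³) = 1.1105 × 66.622 = 73.987 MPa
τ_m = K_s·8F_mD/(πd³) = 1.0387 × 161.8 = 168.06 MPa
Soderberg: 1/n_f = τ_a/S_se + τ_m/S_sy = 73.987/315 + 168.06/579 = 0.23488 + 0.29026 = 0.52513
n_f = 1/0.52513 = 1.904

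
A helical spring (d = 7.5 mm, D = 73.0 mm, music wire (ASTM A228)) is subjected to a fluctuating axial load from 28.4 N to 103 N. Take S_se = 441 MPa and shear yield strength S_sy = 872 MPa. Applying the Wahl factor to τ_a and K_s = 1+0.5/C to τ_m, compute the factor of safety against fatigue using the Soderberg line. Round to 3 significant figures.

12.9

C = D/d = 73.0/7.5 = 9.7333; K_W = (4C−1)/(4C−4)+0.615/C = 1.1491; K_s = 1+0.5/C = 1.0514
F_a = (F_max−F_min)/2 = 37.3 N; F_m = (F_max+F_min)/2 = 65.7 N
τ_a = K_W·8F_aD/(πd³) = 1.1491 × 16.436 = 18.886 MPa
τ_m = K_s·8F_mD/(πd³) = 1.0514 × 28.95 = 30.437 MPa
Soderberg: 1/n_f = τ_a/S_se + τ_m/S_sy = 18.886/441 + 30.437/872 = 0.04282 + 0.03490 = 0.077729
n_f = 1/0.077729 = 12.87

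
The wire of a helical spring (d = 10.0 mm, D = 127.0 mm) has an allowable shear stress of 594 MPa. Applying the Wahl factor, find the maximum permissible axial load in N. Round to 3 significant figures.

C = D/d = 127.0/10.0 = 12.7000
K_W = (4C−1)/(4C−4) + 0.615/C = 49.800/46.800 + 0.0484 = 1.1125
τ_max = K·8FD/(πd³) → F_max = τ_allow·πd³/(8DK)
F_max = 594·π·10.0³/(8·127.0·1.1125) = 1.8661e+06/1130.3 = 1650.9 N

1650 N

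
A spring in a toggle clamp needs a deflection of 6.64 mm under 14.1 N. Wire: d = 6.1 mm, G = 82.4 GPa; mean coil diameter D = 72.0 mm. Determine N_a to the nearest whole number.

Required rate k = F/δ = 14.1/6.64 = 2.1235 N/mm
N_a = Gd⁴/(8D³k) = (82.4×10³ × 6.1⁴)/(8 × 72.0³ × 2.1235)
    = 1.1409e+08 / 6.34072e+06 = 17.99 → 18 coils

18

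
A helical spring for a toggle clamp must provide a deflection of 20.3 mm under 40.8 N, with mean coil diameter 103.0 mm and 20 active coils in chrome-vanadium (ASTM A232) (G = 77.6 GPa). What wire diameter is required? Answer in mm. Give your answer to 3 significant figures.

8.20 mm

Required rate k = F/δ = 40.8/20.3 = 2.0099 N/mm
d = (8D³N_a·k / G)^(1/4) = (8·103.0³·20·2.0099 / (77.6×10³))^0.25
  = (4528.3)^0.25 = 8.2032 mm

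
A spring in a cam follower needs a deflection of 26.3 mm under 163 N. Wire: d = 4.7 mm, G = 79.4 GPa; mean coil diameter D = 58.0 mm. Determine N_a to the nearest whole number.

Required rate k = F/δ = 163/26.3 = 6.1977 N/mm
N_a = Gd⁴/(8D³k) = (79.4×10³ × 4.7⁴)/(8 × 58.0³ × 6.1977)
    = 3.87447e+07 / 9.67399e+06 = 4.005 → 4 coils

4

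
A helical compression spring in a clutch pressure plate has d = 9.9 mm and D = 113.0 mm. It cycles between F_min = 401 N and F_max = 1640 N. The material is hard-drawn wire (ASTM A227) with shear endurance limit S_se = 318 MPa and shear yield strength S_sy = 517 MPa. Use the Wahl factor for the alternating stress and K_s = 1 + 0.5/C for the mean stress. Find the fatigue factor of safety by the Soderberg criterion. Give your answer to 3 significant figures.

0.793

C = D/d = 113.0/9.9 = 11.4141; K_W = (4C−1)/(4C−4)+0.615/C = 1.1259; K_s = 1+0.5/C = 1.0438
F_a = (F_max−F_min)/2 = 619.5 N; F_m = (F_max+F_min)/2 = 1020.5 N
τ_a = K_W·8F_aD/(πd³) = 1.1259 × 183.72 = 206.85 MPa
τ_m = K_s·8F_mD/(πd³) = 1.0438 × 302.64 = 315.9 MPa
Soderberg: 1/n_f = τ_a/S_se + τ_m/S_sy = 206.85/318 + 315.9/517 = 0.65047 + 0.61102 = 1.2615
n_f = 1/1.2615 = 0.7927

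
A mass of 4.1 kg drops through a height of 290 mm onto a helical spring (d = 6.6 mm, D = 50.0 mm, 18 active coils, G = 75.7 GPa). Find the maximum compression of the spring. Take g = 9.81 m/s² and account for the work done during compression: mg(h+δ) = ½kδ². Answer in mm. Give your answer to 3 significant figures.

k = Gd⁴/(8D³N_a) = (75.7×10³)(6.6⁴)/(8·50.0³·18) = 7.9799 N/mm
W = mg = 4.1 × 9.81 = 40.221 N
½kδ² − Wδ − Wh = 0 → δ = (W + √(W² + 2kWh))/k
δ = (40.221 + √(1617.7 + 186157))/7.9799 = (40.221 + 433.33)/7.9799 = 59.343 mm

59.3 mm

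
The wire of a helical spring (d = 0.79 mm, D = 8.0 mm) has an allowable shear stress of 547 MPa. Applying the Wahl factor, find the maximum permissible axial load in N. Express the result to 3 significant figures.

11.6 N

C = D/d = 8.0/0.79 = 10.1266
K_W = (4C−1)/(4C−4) + 0.615/C = 39.506/36.506 + 0.0607 = 1.1429
τ_max = K·8FD/(πd³) → F_max = τ_allow·πd³/(8DK)
F_max = 547·π·0.79³/(8·8.0·1.1429) = 847.26/73.146 = 11.583 N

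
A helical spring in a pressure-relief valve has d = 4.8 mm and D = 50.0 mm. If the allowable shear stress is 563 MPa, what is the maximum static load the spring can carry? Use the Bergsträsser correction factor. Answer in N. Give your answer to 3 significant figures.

C = D/d = 50.0/4.8 = 10.4167
K_B = (4C+2)/(4C−3) = 43.667/38.667 = 1.1293
τ_max = K·8FD/(πd³) → F_max = τ_allow·πd³/(8DK)
F_max = 563·π·4.8³/(8·50.0·1.1293) = 1.9561e+05/451.72 = 433.02 N

433 N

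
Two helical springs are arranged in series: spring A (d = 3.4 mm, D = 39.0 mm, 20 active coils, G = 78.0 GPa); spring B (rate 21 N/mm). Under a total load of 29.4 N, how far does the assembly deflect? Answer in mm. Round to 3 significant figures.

k_A = Gd⁴/(8D³N_a) = (78.0×10³)(3.4⁴)/(8·39.0³·20) = 1.0982 N/mm
Series: 1/k_eq = 1/1.0982 + 1/21 = 0.95817; k_eq = 1.0437 N/mm
δ = F/k_eq = 29.4/1.0437 = 28.17 mm

28.2 mm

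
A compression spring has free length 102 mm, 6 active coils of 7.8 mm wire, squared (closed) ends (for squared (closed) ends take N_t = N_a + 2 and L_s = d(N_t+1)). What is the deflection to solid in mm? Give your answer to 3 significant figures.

31.8 mm

N_t = 8; L_s = 7.8·9 = 70.2 mm
δ_solid = L₀ − L_s = 102 − 70.2 = 31.8 mm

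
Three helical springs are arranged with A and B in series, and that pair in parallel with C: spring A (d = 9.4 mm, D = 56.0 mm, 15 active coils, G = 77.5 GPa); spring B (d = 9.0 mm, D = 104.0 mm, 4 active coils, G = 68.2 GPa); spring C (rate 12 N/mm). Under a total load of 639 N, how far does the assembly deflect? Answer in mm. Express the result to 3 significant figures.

k_A = Gd⁴/(8D³N_a) = (77.5×10³)(9.4⁴)/(8·56.0³·15) = 28.712 N/mm
k_B = Gd⁴/(8D³N_a) = (68.2×10³)(9.0⁴)/(8·104.0³·4) = 12.431 N/mm
Springs A,B series: k_AB = 1/(1/28.712+1/12.431) = 8.6751 N/mm; parallel with C: k_eq = 8.6751+12 = 20.675 N/mm
δ = F/k_eq = 639/20.675 = 30.907 mm

30.9 mm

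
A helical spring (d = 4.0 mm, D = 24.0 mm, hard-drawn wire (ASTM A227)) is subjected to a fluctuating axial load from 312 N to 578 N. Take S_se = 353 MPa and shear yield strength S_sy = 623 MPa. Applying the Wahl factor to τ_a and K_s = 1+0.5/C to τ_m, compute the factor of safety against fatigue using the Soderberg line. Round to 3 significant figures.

0.841

C = D/d = 24.0/4.0 = 6.0000; K_W = (4C−1)/(4C−4)+0.615/C = 1.2525; K_s = 1+0.5/C = 1.0833
F_a = (F_max−F_min)/2 = 133 N; F_m = (F_max+F_min)/2 = 445 N
τ_a = K_W·8F_aD/(πd³) = 1.2525 × 127.01 = 159.07 MPa
τ_m = K_s·8F_mD/(πd³) = 1.0833 × 424.94 = 460.36 MPa
Soderberg: 1/n_f = τ_a/S_se + τ_m/S_sy = 159.07/353 + 460.36/623 = 0.45064 + 0.73893 = 1.1896
n_f = 1/1.1896 = 0.8406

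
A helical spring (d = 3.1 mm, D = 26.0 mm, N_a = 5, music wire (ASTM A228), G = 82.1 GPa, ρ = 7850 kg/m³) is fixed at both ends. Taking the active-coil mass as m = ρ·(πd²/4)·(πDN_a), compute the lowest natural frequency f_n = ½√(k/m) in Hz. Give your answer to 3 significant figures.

334 Hz

k = Gd⁴/(8D³N_a) = (82.1×10³)(3.1⁴)/(8·26.0³·5) = 10.785 N/mm = 10785 N/m
Wire length L = πDN_a = π·26.0·5 = 408.41 mm
m = ρ·(πd²/4)·L = 7850 × 7.5477×10⁻⁶ m² × 0.40841 m = 0.024198 kg
f_n = ½√(k/m) = 0.5·√(10785/0.024198) = 0.5·√(4.4569e+05) = 333.8 Hz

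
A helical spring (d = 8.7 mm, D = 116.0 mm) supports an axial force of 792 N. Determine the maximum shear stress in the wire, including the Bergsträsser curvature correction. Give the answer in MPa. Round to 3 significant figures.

Spring index C = D/d = 116.0/8.7 = 13.3333
K_B = (4C+2)/(4C−3) = 55.333/50.333 = 1.0993
τ₀ = 8FD/(πd³) = 8·792·116.0/(π·8.7³) = 734976/2068.7 = 355.28 MPa
τ_max = K·τ₀ = 1.0993 × 355.28 = 390.57 MPa

391 MPa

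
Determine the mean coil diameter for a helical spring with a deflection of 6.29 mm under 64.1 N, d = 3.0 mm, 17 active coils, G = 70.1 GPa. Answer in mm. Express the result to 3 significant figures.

Required rate k = F/δ = 64.1/6.29 = 10.191 N/mm
D = (Gd⁴/(8N_a·k))^(1/3) = (70.1×10³·3.0⁴/(8·17·10.191))^(1/3)
  = (4096.91)^(1/3) = 16.0012 mm

16.0 mm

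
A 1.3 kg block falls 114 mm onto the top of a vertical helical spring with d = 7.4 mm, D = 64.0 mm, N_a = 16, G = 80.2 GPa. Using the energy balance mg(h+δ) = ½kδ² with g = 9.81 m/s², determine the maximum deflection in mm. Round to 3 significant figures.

k = Gd⁴/(8D³N_a) = (80.2×10³)(7.4⁴)/(8·64.0³·16) = 7.1672 N/mm
W = mg = 1.3 × 9.81 = 12.753 N
½kδ² − Wδ − Wh = 0 → δ = (W + √(W² + 2kWh))/k
δ = (12.753 + √(162.64 + 20840))/7.1672 = (12.753 + 144.92)/7.1672 = 22 mm

22.0 mm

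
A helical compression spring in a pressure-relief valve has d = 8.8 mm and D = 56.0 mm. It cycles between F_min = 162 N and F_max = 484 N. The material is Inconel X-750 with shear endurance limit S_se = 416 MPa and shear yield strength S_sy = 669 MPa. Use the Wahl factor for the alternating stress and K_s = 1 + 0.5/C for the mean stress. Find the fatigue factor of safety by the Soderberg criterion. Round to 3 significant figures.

4.78

C = D/d = 56.0/8.8 = 6.3636; K_W = (4C−1)/(4C−4)+0.615/C = 1.2365; K_s = 1+0.5/C = 1.0786
F_a = (F_max−F_min)/2 = 161 N; F_m = (F_max+F_min)/2 = 323 N
τ_a = K_W·8F_aD/(πd³) = 1.2365 × 33.69 = 41.657 MPa
τ_m = K_s·8F_mD/(πd³) = 1.0786 × 67.59 = 72.901 MPa
Soderberg: 1/n_f = τ_a/S_se + τ_m/S_sy = 41.657/416 + 72.901/669 = 0.10014 + 0.10897 = 0.20911
n_f = 1/0.20911 = 4.782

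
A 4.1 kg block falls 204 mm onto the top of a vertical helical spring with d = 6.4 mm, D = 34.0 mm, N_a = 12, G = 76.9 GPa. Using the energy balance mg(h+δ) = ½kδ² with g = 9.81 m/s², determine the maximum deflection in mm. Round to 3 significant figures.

23.1 mm

k = Gd⁴/(8D³N_a) = (76.9×10³)(6.4⁴)/(8·34.0³·12) = 34.193 N/mm
W = mg = 4.1 × 9.81 = 40.221 N
½kδ² − Wδ − Wh = 0 → δ = (W + √(W² + 2kWh))/k
δ = (40.221 + √(1617.7 + 561114))/34.193 = (40.221 + 750.15)/34.193 = 23.115 mm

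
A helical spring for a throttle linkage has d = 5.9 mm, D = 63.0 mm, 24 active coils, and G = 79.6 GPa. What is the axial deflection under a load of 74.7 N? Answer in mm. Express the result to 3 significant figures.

k = Gd⁴/(8D³N_a) = (79.6×10³)(5.9⁴)/(8·63.0³·24) = 2.0091 N/mm
δ = F/k = 74.7 / 2.0091 = 37.181 mm

37.2 mm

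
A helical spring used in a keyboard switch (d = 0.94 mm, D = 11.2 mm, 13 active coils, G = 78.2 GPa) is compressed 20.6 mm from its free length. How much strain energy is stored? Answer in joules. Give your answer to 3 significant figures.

k = Gd⁴/(8D³N_a) = (78.2×10³)(0.94⁴)/(8·11.2³·13) = 0.41786 N/mm
U = ½kδ² = 0.5 × 0.41786 × 20.6² = 88.662 N·mm = 0.088662 J

0.0887 J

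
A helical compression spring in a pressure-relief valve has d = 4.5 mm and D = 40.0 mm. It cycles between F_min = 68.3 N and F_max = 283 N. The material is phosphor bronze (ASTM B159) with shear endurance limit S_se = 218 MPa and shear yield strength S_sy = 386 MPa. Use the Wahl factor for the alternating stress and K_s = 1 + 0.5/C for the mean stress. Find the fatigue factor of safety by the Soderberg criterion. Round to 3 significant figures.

0.849

C = D/d = 40.0/4.5 = 8.8889; K_W = (4C−1)/(4C−4)+0.615/C = 1.1643; K_s = 1+0.5/C = 1.0562
F_a = (F_max−F_min)/2 = 107.35 N; F_m = (F_max+F_min)/2 = 175.65 N
τ_a = K_W·8F_aD/(πd³) = 1.1643 × 120 = 139.71 MPa
τ_m = K_s·8F_mD/(πd³) = 1.0562 × 196.34 = 207.39 MPa
Soderberg: 1/n_f = τ_a/S_se + τ_m/S_sy = 139.71/218 + 207.39/386 = 0.64085 + 0.53727 = 1.1781
n_f = 1/1.1781 = 0.8488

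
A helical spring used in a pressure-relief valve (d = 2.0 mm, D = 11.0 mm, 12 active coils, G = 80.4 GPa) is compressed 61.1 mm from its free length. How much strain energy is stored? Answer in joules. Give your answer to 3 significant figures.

k = Gd⁴/(8D³N_a) = (80.4×10³)(2.0⁴)/(8·11.0³·12) = 10.068 N/mm
U = ½kδ² = 0.5 × 10.068 × 61.1² = 18792 N·mm = 18.792 J

18.8 J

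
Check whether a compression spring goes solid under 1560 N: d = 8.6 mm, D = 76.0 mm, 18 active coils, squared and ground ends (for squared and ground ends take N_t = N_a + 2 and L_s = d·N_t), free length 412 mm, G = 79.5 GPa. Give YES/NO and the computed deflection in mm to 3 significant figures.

NO, δ = 227 mm

k = Gd⁴/(8D³N_a) = (79.5×10³)(8.6⁴)/(8·76.0³·18) = 6.8795 N/mm
N_t = 20; L_s = 8.6·20 = 172 mm; δ_solid = L₀ − L_s = 412 − 172 = 240 mm
δ = F/k = 1560/6.8795 = 226.76 mm
δ < δ_solid → spring does not go solid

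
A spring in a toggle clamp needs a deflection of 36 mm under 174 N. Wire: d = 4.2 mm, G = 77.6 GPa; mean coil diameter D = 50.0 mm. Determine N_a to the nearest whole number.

Required rate k = F/δ = 174/36 = 4.8333 N/mm
N_a = Gd⁴/(8D³k) = (77.6×10³ × 4.2⁴)/(8 × 50.0³ × 4.8333)
    = 2.41468e+07 / 4.83333e+06 = 4.996 → 5 coils

5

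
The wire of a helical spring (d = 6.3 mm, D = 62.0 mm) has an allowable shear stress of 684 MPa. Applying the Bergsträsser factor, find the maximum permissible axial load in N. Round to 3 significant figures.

952 N

C = D/d = 62.0/6.3 = 9.8413
K_B = (4C+2)/(4C−3) = 41.365/36.365 = 1.1375
τ_max = K·8FD/(πd³) → F_max = τ_allow·πd³/(8DK)
F_max = 684·π·6.3³/(8·62.0·1.1375) = 5.3731e+05/564.2 = 952.35 N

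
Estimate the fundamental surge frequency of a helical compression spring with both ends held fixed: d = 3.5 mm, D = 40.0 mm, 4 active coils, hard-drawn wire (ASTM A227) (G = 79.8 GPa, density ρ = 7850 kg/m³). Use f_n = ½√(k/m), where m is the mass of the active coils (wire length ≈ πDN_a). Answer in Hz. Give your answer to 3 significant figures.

196 Hz

k = Gd⁴/(8D³N_a) = (79.8×10³)(3.5⁴)/(8·40.0³·4) = 5.8472 N/mm = 5847.2 N/m
Wire length L = πDN_a = π·40.0·4 = 502.65 mm
m = ρ·(πd²/4)·L = 7850 × 9.6211×10⁻⁶ m² × 0.50265 m = 0.037963 kg
f_n = ½√(k/m) = 0.5·√(5847.2/0.037963) = 0.5·√(1.5402e+05) = 196.23 Hz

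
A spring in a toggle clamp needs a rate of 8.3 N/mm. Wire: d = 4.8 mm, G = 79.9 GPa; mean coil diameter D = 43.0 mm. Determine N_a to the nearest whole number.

N_a = Gd⁴/(8D³k) = (79.9×10³ × 4.8⁴)/(8 × 43.0³ × 8.3)
    = 4.24142e+07 / 5.27926e+06 = 8.034 → 8 coils

8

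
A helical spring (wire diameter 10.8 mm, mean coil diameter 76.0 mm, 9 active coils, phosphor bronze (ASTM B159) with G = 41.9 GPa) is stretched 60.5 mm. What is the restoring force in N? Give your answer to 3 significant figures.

k = Gd⁴/(8D³N_a) = (41.9×10³)(10.8⁴)/(8·76.0³·9) = 18.036 N/mm
F = k·δ = 18.036 × 60.5 = 1091.2 N

1090 N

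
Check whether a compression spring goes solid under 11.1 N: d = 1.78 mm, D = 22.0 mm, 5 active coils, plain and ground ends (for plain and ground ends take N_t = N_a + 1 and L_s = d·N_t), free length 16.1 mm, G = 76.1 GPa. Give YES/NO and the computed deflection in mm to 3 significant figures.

k = Gd⁴/(8D³N_a) = (76.1×10³)(1.78⁴)/(8·22.0³·5) = 1.7936 N/mm
N_t = 6; L_s = 1.78·6 = 10.68 mm; δ_solid = L₀ − L_s = 16.1 − 10.68 = 5.42 mm
δ = F/k = 11.1/1.7936 = 6.1885 mm
δ ≥ δ_solid → spring goes solid

YES, δ = 6.19 mm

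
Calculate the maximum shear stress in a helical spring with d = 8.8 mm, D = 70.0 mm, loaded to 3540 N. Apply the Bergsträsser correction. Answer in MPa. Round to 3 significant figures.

1090 MPa

Spring index C = D/d = 70.0/8.8 = 7.9545
K_B = (4C+2)/(4C−3) = 33.818/28.818 = 1.1735
τ₀ = 8FD/(πd³) = 8·3540·70.0/(π·8.8³) = 1.9824e+06/2140.9 = 925.96 MPa
τ_max = K·τ₀ = 1.1735 × 925.96 = 1086.6 MPa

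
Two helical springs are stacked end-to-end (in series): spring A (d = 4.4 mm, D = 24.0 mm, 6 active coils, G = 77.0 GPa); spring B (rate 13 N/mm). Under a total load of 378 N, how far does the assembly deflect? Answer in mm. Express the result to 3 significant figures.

37.8 mm

k_A = Gd⁴/(8D³N_a) = (77.0×10³)(4.4⁴)/(8·24.0³·6) = 43.494 N/mm
Series: 1/k_eq = 1/43.494 + 1/13 = 0.099915; k_eq = 10.009 N/mm
δ = F/k_eq = 378/10.009 = 37.768 mm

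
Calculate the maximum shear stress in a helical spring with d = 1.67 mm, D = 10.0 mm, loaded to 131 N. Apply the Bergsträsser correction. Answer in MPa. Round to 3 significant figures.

887 MPa

Spring index C = D/d = 10.0/1.67 = 5.9880
K_B = (4C+2)/(4C−3) = 25.952/20.952 = 1.2386
τ₀ = 8FD/(πd³) = 8·131·10.0/(π·1.67³) = 10480/14.632 = 716.25 MPa
τ_max = K·τ₀ = 1.2386 × 716.25 = 887.17 MPa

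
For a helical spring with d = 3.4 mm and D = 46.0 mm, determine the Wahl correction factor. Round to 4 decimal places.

C = D/d = 46.0/3.4 = 13.5294
K_W = (4C−1)/(4C−4) + 0.615/C = 53.118/50.118 + 0.0455 = 1.1053

1.1053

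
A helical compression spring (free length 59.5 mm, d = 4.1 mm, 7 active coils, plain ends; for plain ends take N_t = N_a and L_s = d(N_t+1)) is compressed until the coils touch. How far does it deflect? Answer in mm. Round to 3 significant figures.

N_t = 7; L_s = 4.1·8 = 32.8 mm
δ_solid = L₀ − L_s = 59.5 − 32.8 = 26.7 mm

26.7 mm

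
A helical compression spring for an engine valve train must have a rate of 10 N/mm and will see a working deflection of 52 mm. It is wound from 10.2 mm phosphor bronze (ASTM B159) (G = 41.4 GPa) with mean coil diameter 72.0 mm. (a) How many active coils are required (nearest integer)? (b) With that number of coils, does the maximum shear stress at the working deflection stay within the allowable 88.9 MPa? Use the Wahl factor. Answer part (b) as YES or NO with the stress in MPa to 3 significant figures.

N_a = Gd⁴/(8D³k) = (41.4×10³)(10.2⁴)/(8·72.0³·10) = 15.01 → N_a = 15
Actual rate k = Gd⁴/(8D³·15) = 10.005 N/mm
Working load F = kδ = 10.005·52 = 520.27 N
C = 72.0/10.2 = 7.0588; K_W = (4C−1)/(4C−4)+0.615/C = 1.2109
τ_max = K_W·8FD/(πd³) = 1.2109·89.887 = 108.85 MPa
τ_max > 88.9 MPa → exceeds allowable

(a) 15 coils; (b) NO, τ_max = 109 MPa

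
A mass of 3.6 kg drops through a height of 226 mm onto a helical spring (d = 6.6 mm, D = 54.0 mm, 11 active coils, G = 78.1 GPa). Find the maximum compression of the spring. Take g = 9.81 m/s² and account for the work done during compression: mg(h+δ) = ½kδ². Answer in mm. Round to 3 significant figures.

k = Gd⁴/(8D³N_a) = (78.1×10³)(6.6⁴)/(8·54.0³·11) = 10.695 N/mm
W = mg = 3.6 × 9.81 = 35.316 N
½kδ² − Wδ − Wh = 0 → δ = (W + √(W² + 2kWh))/k
δ = (35.316 + √(1247.2 + 170715))/10.695 = (35.316 + 414.68)/10.695 = 42.077 mm

42.1 mm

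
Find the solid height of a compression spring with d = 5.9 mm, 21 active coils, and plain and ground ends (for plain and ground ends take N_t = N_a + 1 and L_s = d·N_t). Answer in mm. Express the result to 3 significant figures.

plain and ground ends: N_t = N_a + 1 = 21 + 1 = 22
L_s = d·N_t = 5.9 × 22 = 129.8 mm

130 mm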